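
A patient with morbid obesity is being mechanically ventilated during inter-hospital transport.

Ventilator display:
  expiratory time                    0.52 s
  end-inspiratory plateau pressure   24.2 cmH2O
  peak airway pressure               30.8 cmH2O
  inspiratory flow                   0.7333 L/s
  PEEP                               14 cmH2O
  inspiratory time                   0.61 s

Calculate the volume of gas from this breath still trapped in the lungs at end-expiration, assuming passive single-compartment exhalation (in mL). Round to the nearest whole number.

120

Vt = flow × Ti = 0.7333 L/s × 0.61 s × 1000 mL/L = 447.31 mL.
R = (PIP − Pplat)/V̇ = (30.8 − 24.2) / 0.7333 = 6.6/0.7333 = 9.0 cmH2O·s/L.
C = Vt/(Pplat − PEEP) = 447.31 / (24.2 − 14) = 447.31/10.2 = 43.854 mL/cmH2O.
τ = R × C = 9.0 × 0.04385 L/cmH2O = 0.3947 s.
Fraction remaining = e^(−Te/τ) = e^(−0.52/0.3947) = 0.2678.
Trapped volume = 447.31 × 0.2678 = 119.79 mL.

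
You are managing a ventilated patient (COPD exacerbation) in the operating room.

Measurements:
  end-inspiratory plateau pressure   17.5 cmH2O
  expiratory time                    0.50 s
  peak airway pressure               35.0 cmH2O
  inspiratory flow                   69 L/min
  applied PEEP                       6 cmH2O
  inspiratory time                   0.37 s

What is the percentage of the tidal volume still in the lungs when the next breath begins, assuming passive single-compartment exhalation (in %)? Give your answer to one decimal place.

Flow: 69 L/min ÷ 60 = 1.15 L/s.
Vt = flow × Ti = 1.15 L/s × 0.37 s × 1000 mL/L = 425.5 mL.
R = (PIP − Pplat)/V̇ = (35.0 − 17.5) / 1.15 = 17.5/1.15 = 15.217 cmH2O·s/L.
C = Vt/(Pplat − PEEP) = 425.5 / (17.5 − 6) = 425.5/11.5 = 37.0 mL/cmH2O.
τ = R × C = 15.217 × 0.037 L/cmH2O = 0.563 s.
Fraction remaining at end-expiration = e^(−Te/τ) = e^(−0.50/0.563) = 0.4114 → 41.14%.

41.1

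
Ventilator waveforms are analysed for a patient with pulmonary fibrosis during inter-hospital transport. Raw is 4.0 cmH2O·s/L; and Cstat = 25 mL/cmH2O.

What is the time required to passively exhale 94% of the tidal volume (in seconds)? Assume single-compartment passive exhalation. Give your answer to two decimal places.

0.28

τ = R × C = 4.0 × 25 mL/cmH2O = 4.0 × 0.025 L/cmH2O = 0.1 s.
Exhaled fraction f = 1 − e^(−t/τ) → t = −τ·ln(1 − f) = −0.1·ln(0.06) = 0.2813 s.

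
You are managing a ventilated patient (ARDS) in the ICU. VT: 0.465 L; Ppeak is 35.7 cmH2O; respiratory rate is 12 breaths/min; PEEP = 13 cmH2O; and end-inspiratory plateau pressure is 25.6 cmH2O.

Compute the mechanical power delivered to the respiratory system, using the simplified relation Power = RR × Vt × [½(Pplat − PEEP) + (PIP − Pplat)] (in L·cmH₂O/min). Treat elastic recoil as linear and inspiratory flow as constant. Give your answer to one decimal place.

Per-breath work = Vt × [½(Pplat−PEEP) + (PIP−Pplat)] = 0.465 × [0.5×12.6 + 10.1] = 0.465 × 16.4 = 7.626 L·cmH2O.
Power = 12 × 7.626 = 91.512 L·cmH2O/min.

91.5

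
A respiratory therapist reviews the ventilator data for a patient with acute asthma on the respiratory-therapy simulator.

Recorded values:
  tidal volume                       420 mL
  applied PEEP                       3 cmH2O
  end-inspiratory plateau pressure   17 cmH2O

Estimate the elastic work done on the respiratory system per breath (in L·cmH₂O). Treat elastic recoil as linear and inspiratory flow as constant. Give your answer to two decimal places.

Elastic work ≈ ½ × (Pplat − PEEP) × Vt = 0.5 × (17 − 3) × 0.420 L = 0.5 × 14.0 × 0.420 = 2.94 L·cmH2O.

2.94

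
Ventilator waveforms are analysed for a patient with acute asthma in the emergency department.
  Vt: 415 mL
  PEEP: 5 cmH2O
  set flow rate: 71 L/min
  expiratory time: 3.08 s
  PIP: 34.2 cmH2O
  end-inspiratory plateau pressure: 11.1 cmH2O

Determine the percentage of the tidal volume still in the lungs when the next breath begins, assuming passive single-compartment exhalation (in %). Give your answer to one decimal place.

9.8

Flow: 71 L/min ÷ 60 = 1.1833 L/s.
R = (PIP − Pplat)/V̇ = (34.2 − 11.1) / 1.1833 = 23.1/1.1833 = 19.522 cmH2O·s/L.
C = Vt/(Pplat − PEEP) = 415.0 / (11.1 − 5) = 415.0/6.1 = 68.033 mL/cmH2O.
τ = R × C = 19.522 × 0.06803 L/cmH2O = 1.328 s.
Fraction remaining at end-expiration = e^(−Te/τ) = e^(−3.08/1.328) = 0.09834 → 9.834%.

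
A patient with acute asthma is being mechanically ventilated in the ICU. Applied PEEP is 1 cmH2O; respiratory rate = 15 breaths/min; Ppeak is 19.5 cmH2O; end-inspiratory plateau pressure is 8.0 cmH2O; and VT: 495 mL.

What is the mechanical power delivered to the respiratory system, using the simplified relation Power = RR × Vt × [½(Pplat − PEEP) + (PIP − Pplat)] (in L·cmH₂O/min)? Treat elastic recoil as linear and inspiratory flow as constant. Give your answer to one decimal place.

111.4

Per-breath work = Vt × [½(Pplat−PEEP) + (PIP−Pplat)] = 0.495 × [0.5×7.0 + 11.5] = 0.495 × 15.0 = 7.425 L·cmH2O.
Power = 15 × 7.425 = 111.38 L·cmH2O/min.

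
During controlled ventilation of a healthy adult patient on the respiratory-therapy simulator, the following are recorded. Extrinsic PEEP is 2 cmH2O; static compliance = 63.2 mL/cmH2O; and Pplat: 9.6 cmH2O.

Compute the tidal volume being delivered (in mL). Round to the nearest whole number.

Vt = Cstat × (Pplat − PEEP) = 63.2 × (9.6 − 2) = 63.2 × 7.6 = 480.32 mL.

480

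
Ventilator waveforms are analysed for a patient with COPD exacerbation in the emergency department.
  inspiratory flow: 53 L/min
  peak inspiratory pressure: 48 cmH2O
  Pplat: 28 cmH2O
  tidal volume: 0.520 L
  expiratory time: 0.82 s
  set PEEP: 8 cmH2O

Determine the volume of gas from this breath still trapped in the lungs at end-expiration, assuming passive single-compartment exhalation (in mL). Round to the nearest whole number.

Flow: 53 L/min ÷ 60 = 0.8833 L/s.
R = (PIP − Pplat)/V̇ = (48 − 28) / 0.8833 = 20.0/0.8833 = 22.642 cmH2O·s/L.
C = Vt/(Pplat − PEEP) = 520.0 / (28 − 8) = 520.0/20.0 = 26.0 mL/cmH2O.
τ = R × C = 22.642 × 0.026 L/cmH2O = 0.5887 s.
Fraction remaining = e^(−Te/τ) = e^(−0.82/0.5887) = 0.2484.
Trapped volume = 520.0 × 0.2484 = 129.17 mL.

129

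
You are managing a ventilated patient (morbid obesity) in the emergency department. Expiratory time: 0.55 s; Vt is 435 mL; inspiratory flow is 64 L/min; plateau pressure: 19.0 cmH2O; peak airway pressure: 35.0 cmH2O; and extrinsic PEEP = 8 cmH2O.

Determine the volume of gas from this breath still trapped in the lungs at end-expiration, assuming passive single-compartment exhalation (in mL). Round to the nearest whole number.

172

Flow: 64 L/min ÷ 60 = 1.0667 L/s.
R = (PIP − Pplat)/V̇ = (35.0 − 19.0) / 1.0667 = 16.0/1.0667 = 15.0 cmH2O·s/L.
C = Vt/(Pplat − PEEP) = 435.0 / (19.0 − 8) = 435.0/11.0 = 39.545 mL/cmH2O.
τ = R × C = 15.0 × 0.03955 L/cmH2O = 0.5933 s.
Fraction remaining = e^(−Te/τ) = e^(−0.55/0.5933) = 0.3957.
Trapped volume = 435.0 × 0.3957 = 172.13 mL.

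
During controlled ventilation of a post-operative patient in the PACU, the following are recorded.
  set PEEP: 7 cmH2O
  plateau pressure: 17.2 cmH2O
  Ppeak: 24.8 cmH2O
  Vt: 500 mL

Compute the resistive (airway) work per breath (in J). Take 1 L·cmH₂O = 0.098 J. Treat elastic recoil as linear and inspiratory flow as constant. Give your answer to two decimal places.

0.37

With constant inspiratory flow the resistive pressure is constant at PIP − Pplat = 24.8 − 17.2 = 7.6 cmH2O, so resistive work = 7.6 × 0.500 = 3.8 L·cmH2O.
× 0.098 J/(L·cmH2O) → 0.3724 J.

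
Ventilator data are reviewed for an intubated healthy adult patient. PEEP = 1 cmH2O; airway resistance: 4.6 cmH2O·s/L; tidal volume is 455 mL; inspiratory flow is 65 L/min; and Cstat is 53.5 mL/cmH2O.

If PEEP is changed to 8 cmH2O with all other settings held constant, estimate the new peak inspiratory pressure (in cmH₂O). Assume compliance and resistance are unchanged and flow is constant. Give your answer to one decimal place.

21.5

Flow: 65 L/min ÷ 60 = 1.0833 L/s.
PIP = Vt/C + R·V̇ + PEEP (constant-flow equation of motion).
Only the baseline term changes: ΔPIP = ΔPEEP = 8 − 1 = 7.0 cmH2O.
Original PIP = 455/53.5 + 4.6×1.0833 + 1 = 14.488 cmH2O; new PIP = 14.488 + (7.0) = 21.488 cmH2O.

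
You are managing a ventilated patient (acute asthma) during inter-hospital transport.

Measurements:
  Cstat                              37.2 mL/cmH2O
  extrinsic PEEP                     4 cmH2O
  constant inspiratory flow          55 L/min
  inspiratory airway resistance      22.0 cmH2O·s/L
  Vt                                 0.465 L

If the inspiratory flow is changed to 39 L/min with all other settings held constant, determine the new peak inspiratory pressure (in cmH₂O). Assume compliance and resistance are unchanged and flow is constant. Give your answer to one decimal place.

Flow: 55 L/min ÷ 60 = 0.9167 L/s.
New flow: 39 L/min ÷ 60 = 0.65 L/s.
PIP = Vt/C + R·V̇ + PEEP (constant-flow equation of motion).
Only the resistive term changes: ΔPIP = R × ΔV̇ = 22.0 × (0.65 − 0.9167) = 22.0 × -0.2667 = -5.867 cmH2O.
Original PIP = 465/37.2 + 22.0×0.9167 + 4 = 36.667 cmH2O; new PIP = 36.667 + (-5.867) = 30.8 cmH2O.

30.8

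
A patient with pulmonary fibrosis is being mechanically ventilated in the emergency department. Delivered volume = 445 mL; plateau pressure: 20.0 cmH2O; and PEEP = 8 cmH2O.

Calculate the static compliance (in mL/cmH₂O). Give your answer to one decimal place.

Cstat = Vt / (Pplat − PEEP) = 445 / (20.0 − 8) = 445 / 12.0 = 37.083 mL/cmH2O.

37.1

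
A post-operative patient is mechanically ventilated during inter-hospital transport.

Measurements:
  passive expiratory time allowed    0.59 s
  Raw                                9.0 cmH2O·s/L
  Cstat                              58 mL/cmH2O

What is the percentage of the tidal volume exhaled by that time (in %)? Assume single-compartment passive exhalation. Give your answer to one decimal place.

τ = R × C = 9.0 × 58 mL/cmH2O = 9.0 × 0.058 L/cmH2O = 0.522 s.
Passive exhalation: V(t)/V₀ = e^(−t/τ) = e^(−0.59/0.522) = 0.3229.
Fraction exhaled = 1 − 0.3229 = 0.6771 → 67.71%.

67.7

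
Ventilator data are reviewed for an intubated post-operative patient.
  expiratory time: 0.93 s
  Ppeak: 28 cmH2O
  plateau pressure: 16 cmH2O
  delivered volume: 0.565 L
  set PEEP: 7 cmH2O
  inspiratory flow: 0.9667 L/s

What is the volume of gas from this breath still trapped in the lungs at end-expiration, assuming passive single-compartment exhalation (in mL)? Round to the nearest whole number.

R = (PIP − Pplat)/V̇ = (28 − 16) / 0.9667 = 12.0/0.9667 = 12.413 cmH2O·s/L.
C = Vt/(Pplat − PEEP) = 565.0 / (16 − 7) = 565.0/9.0 = 62.778 mL/cmH2O.
τ = R × C = 12.413 × 0.06278 L/cmH2O = 0.7793 s.
Fraction remaining = e^(−Te/τ) = e^(−0.93/0.7793) = 0.3032.
Trapped volume = 565.0 × 0.3032 = 171.31 mL.

171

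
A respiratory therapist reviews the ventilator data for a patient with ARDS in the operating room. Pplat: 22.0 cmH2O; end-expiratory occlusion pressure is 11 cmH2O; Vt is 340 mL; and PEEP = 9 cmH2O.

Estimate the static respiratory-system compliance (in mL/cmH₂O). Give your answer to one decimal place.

30.9

End-expiratory occlusion gives total PEEP = 11 cmH2O (intrinsic PEEP = 11 − 9 = 2). Use total PEEP for the elastic gradient.
Cstat = Vt / (Pplat − PEEPtotal) = 340 / (22.0 − 11) = 340 / 11.0 = 30.909 mL/cmH2O.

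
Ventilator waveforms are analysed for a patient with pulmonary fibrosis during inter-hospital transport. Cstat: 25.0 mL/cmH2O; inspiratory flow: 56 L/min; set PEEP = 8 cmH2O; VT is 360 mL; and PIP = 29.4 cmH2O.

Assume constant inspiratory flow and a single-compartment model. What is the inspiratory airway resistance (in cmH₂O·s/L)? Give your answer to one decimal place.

7.5

Flow: 56 L/min ÷ 60 = 0.9333 L/s.
Equation of motion (constant flow): PIP = Vt/C + R·V̇ + PEEP.
R·V̇ = PIP − Vt/C − PEEP = 29.4 − 360/25.0 − 8 = 29.4 − 14.4 − 8 = 7.0 cmH2O.
R = 7.0 / 0.9333 = 7.5 cmH2O·s/L.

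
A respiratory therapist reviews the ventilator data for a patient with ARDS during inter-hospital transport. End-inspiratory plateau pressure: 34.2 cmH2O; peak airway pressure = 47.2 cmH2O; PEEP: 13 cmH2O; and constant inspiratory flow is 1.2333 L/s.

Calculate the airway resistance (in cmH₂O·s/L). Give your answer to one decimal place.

10.5

Raw = (PIP − Pplat) / flow = (47.2 − 34.2) / 1.2333 = 13.0 / 1.2333 = 10.541 cmH2O·s/L.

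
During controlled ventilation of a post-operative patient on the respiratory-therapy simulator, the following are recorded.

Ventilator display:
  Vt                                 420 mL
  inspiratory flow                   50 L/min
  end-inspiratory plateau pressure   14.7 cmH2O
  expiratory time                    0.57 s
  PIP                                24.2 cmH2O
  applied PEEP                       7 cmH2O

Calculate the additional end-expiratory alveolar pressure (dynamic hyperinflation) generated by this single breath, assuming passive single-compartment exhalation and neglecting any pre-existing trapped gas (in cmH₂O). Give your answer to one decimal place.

Flow: 50 L/min ÷ 60 = 0.8333 L/s.
R = (PIP − Pplat)/V̇ = (24.2 − 14.7) / 0.8333 = 9.5/0.8333 = 11.4 cmH2O·s/L.
C = Vt/(Pplat − PEEP) = 420.0 / (14.7 − 7) = 420.0/7.7 = 54.545 mL/cmH2O.
τ = R × C = 11.4 × 0.05455 L/cmH2O = 0.6219 s.
Fraction remaining = e^(−Te/τ) = e^(−0.57/0.6219) = 0.3999; trapped volume = 420.0 × 0.3999 = 167.96 mL.
Additional alveolar pressure from trapping ≈ V_trapped / C = 167.96 / 54.545 = 3.079 cmH2O.

3.1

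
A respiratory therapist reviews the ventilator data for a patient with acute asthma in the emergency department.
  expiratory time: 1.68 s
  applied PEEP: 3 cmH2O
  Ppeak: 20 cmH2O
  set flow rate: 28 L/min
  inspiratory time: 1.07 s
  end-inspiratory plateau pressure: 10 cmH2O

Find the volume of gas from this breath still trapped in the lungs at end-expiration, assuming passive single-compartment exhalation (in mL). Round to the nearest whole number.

Flow: 28 L/min ÷ 60 = 0.4667 L/s.
Vt = flow × Ti = 0.4667 L/s × 1.07 s × 1000 mL/L = 499.37 mL.
R = (PIP − Pplat)/V̇ = (20 − 10) / 0.4667 = 10.0/0.4667 = 21.427 cmH2O·s/L.
C = Vt/(Pplat − PEEP) = 499.37 / (10 − 3) = 499.37/7.0 = 71.339 mL/cmH2O.
τ = R × C = 21.427 × 0.07134 L/cmH2O = 1.529 s.
Fraction remaining = e^(−Te/τ) = e^(−1.68/1.529) = 0.3333.
Trapped volume = 499.37 × 0.3333 = 166.44 mL.

166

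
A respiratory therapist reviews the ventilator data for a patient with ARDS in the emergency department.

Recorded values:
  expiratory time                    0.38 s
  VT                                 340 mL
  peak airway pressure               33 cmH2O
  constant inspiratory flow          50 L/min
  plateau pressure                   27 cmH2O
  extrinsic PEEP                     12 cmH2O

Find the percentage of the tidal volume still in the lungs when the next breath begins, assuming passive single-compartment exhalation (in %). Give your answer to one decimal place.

Flow: 50 L/min ÷ 60 = 0.8333 L/s.
R = (PIP − Pplat)/V̇ = (33 − 27) / 0.8333 = 6.0/0.8333 = 7.2 cmH2O·s/L.
C = Vt/(Pplat − PEEP) = 340.0 / (27 − 12) = 340.0/15.0 = 22.667 mL/cmH2O.
τ = R × C = 7.2 × 0.02267 L/cmH2O = 0.1632 s.
Fraction remaining at end-expiration = e^(−Te/τ) = e^(−0.38/0.1632) = 0.09745 → 9.745%.

9.7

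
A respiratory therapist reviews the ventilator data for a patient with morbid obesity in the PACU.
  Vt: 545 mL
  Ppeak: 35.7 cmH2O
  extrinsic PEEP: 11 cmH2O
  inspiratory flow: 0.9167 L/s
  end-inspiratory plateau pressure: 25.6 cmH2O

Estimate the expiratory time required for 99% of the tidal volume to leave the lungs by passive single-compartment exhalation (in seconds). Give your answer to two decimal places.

R = (PIP − Pplat)/V̇ = (35.7 − 25.6) / 0.9167 = 10.1/0.9167 = 11.018 cmH2O·s/L.
C = Vt/(Pplat − PEEP) = 545.0 / (25.6 − 11) = 545.0/14.6 = 37.329 mL/cmH2O.
τ = R × C = 11.018 × 0.03733 L/cmH2O = 0.4113 s.
t = −τ·ln(1 − 0.99) = −0.4113·ln(0.01) = 1.894 s.

1.89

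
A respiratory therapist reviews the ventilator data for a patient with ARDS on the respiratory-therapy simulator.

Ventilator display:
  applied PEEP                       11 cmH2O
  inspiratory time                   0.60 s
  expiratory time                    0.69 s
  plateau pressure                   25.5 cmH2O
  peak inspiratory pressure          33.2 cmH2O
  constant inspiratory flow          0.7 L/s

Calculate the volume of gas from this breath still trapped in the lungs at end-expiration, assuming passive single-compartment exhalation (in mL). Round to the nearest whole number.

48

Vt = flow × Ti = 0.7 L/s × 0.60 s × 1000 mL/L = 420.0 mL.
R = (PIP − Pplat)/V̇ = (33.2 − 25.5) / 0.7 = 7.7/0.7 = 11.0 cmH2O·s/L.
C = Vt/(Pplat − PEEP) = 420.0 / (25.5 − 11) = 420.0/14.5 = 28.966 mL/cmH2O.
τ = R × C = 11.0 × 0.02897 L/cmH2O = 0.3187 s.
Fraction remaining = e^(−Te/τ) = e^(−0.69/0.3187) = 0.1147.
Trapped volume = 420.0 × 0.1147 = 48.174 mL.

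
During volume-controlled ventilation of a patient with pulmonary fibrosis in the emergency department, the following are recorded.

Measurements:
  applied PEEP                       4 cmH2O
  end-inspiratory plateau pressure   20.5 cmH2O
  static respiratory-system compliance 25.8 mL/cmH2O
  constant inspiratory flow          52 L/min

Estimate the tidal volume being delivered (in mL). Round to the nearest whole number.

426

Vt = Cstat × (Pplat − PEEP) = 25.8 × (20.5 − 4) = 25.8 × 16.5 = 425.7 mL.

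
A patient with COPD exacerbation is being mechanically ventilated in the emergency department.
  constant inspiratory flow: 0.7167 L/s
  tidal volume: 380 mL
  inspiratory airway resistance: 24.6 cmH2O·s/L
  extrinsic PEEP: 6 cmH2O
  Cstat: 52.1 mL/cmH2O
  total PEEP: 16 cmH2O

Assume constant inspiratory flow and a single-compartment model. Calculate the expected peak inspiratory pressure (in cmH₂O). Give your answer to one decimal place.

40.9

Total PEEP = 16 cmH2O (set 6 + intrinsic 10); this is the baseline alveolar pressure.
Equation of motion (constant flow): PIP = Vt/C + R·V̇ + PEEP.
PIP = 380/52.1 + 24.6×0.7167 + 16 = 7.294 + 17.631 + 16 = 40.925 cmH2O.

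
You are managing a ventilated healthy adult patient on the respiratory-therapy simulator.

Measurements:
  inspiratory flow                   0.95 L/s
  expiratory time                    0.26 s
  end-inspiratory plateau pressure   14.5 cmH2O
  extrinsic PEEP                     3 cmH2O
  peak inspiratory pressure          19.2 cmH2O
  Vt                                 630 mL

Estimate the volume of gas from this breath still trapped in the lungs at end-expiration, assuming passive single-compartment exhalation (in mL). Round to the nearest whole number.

241

R = (PIP − Pplat)/V̇ = (19.2 − 14.5) / 0.95 = 4.7/0.95 = 4.947 cmH2O·s/L.
C = Vt/(Pplat − PEEP) = 630.0 / (14.5 − 3) = 630.0/11.5 = 54.783 mL/cmH2O.
τ = R × C = 4.947 × 0.05478 L/cmH2O = 0.271 s.
Fraction remaining = e^(−Te/τ) = e^(−0.26/0.271) = 0.3831.
Trapped volume = 630.0 × 0.3831 = 241.35 mL.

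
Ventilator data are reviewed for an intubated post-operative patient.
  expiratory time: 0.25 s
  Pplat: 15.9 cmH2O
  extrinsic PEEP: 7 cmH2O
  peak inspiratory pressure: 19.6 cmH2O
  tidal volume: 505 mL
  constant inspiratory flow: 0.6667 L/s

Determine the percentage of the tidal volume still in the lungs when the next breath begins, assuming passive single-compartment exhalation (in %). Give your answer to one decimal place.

45.2

R = (PIP − Pplat)/V̇ = (19.6 − 15.9) / 0.6667 = 3.7/0.6667 = 5.55 cmH2O·s/L.
C = Vt/(Pplat − PEEP) = 505.0 / (15.9 − 7) = 505.0/8.9 = 56.742 mL/cmH2O.
τ = R × C = 5.55 × 0.05674 L/cmH2O = 0.3149 s.
Fraction remaining at end-expiration = e^(−Te/τ) = e^(−0.25/0.3149) = 0.4521 → 45.21%.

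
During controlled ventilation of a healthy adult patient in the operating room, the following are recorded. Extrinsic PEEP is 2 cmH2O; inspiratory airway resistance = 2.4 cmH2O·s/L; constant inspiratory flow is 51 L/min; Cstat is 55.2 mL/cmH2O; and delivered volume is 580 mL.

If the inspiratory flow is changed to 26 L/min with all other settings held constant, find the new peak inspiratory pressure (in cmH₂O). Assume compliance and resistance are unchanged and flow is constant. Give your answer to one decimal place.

Flow: 51 L/min ÷ 60 = 0.85 L/s.
New flow: 26 L/min ÷ 60 = 0.4333 L/s.
PIP = Vt/C + R·V̇ + PEEP (constant-flow equation of motion).
Only the resistive term changes: ΔPIP = R × ΔV̇ = 2.4 × (0.4333 − 0.85) = 2.4 × -0.4167 = -1.0 cmH2O.
Original PIP = 580/55.2 + 2.4×0.85 + 2 = 14.547 cmH2O; new PIP = 14.547 + (-1.0) = 13.547 cmH2O.

13.5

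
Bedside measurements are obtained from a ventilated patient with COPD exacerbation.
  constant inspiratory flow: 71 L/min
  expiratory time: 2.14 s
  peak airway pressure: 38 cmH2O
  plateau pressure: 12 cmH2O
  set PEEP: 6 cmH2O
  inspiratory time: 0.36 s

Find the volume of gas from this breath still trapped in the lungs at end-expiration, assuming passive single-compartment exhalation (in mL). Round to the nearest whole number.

108

Flow: 71 L/min ÷ 60 = 1.1833 L/s.
Vt = flow × Ti = 1.1833 L/s × 0.36 s × 1000 mL/L = 425.99 mL.
R = (PIP − Pplat)/V̇ = (38 − 12) / 1.1833 = 26.0/1.1833 = 21.972 cmH2O·s/L.
C = Vt/(Pplat − PEEP) = 425.99 / (12 − 6) = 425.99/6.0 = 70.998 mL/cmH2O.
τ = R × C = 21.972 × 0.071 L/cmH2O = 1.56 s.
Fraction remaining = e^(−Te/τ) = e^(−2.14/1.56) = 0.2537.
Trapped volume = 425.99 × 0.2537 = 108.07 mL.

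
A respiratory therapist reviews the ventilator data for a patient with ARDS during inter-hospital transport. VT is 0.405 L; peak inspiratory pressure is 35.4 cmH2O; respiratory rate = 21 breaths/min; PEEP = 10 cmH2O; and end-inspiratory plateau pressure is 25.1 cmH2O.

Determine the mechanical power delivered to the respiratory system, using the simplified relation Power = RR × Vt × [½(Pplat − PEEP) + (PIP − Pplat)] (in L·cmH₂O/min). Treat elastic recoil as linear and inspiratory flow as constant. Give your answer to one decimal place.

151.8

Per-breath work = Vt × [½(Pplat−PEEP) + (PIP−Pplat)] = 0.405 × [0.5×15.1 + 10.3] = 0.405 × 17.85 = 7.229 L·cmH2O.
Power = 21 × 7.229 = 151.81 L·cmH2O/min.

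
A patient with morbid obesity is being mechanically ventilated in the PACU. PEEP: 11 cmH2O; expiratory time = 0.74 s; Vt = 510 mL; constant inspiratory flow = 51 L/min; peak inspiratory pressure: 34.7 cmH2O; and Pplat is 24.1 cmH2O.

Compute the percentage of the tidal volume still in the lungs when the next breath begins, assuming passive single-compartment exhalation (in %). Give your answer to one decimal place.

21.8

Flow: 51 L/min ÷ 60 = 0.85 L/s.
R = (PIP − Pplat)/V̇ = (34.7 − 24.1) / 0.85 = 10.6/0.85 = 12.471 cmH2O·s/L.
C = Vt/(Pplat − PEEP) = 510.0 / (24.1 − 11) = 510.0/13.1 = 38.931 mL/cmH2O.
τ = R × C = 12.471 × 0.03893 L/cmH2O = 0.4855 s.
Fraction remaining at end-expiration = e^(−Te/τ) = e^(−0.74/0.4855) = 0.2178 → 21.78%.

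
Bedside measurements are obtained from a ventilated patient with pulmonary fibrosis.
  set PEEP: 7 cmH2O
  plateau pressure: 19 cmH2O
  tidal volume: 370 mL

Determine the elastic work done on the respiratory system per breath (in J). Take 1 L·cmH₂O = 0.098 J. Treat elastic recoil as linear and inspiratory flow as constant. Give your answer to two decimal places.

Elastic work ≈ ½ × (Pplat − PEEP) × Vt = 0.5 × (19 − 7) × 0.370 L = 0.5 × 12.0 × 0.370 = 2.22 L·cmH2O.
× 0.098 J/(L·cmH2O) → 0.2176 J.

0.22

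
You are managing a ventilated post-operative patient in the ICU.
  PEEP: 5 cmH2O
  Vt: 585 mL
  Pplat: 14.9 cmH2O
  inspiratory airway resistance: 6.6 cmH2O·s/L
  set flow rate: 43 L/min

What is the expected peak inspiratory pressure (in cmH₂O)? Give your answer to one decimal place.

19.6

Flow: 43 L/min ÷ 60 = 0.7167 L/s.
PIP = Pplat + Raw × flow = 14.9 + 6.6 × 0.7167 = 14.9 + 4.73 = 19.63 cmH2O.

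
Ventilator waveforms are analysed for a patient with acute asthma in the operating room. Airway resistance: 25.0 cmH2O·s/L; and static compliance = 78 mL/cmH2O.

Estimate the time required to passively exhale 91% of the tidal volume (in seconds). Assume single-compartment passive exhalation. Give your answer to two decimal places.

4.70

τ = R × C = 25.0 × 78 mL/cmH2O = 25.0 × 0.078 L/cmH2O = 1.95 s.
Exhaled fraction f = 1 − e^(−t/τ) → t = −τ·ln(1 − f) = −1.95·ln(0.09) = 4.695 s.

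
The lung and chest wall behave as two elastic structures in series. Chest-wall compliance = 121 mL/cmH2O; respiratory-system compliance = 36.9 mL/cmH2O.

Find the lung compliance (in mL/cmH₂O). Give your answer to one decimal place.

53.1

1/CL = 1/Crs − 1/Ccw.
1/CL = 1/36.9 − 1/121 = 0.01884.
CL = 53.079 mL/cmH2O.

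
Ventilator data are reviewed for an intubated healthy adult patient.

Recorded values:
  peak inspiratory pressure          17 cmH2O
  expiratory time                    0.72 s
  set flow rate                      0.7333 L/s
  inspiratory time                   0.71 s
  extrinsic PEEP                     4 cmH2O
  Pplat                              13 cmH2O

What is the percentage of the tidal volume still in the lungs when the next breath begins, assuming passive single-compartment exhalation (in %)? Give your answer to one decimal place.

Vt = flow × Ti = 0.7333 L/s × 0.71 s × 1000 mL/L = 520.64 mL.
R = (PIP − Pplat)/V̇ = (17 − 13) / 0.7333 = 4.0/0.7333 = 5.455 cmH2O·s/L.
C = Vt/(Pplat − PEEP) = 520.64 / (13 − 4) = 520.64/9.0 = 57.849 mL/cmH2O.
τ = R × C = 5.455 × 0.05785 L/cmH2O = 0.3156 s.
Fraction remaining at end-expiration = e^(−Te/τ) = e^(−0.72/0.3156) = 0.1021 → 10.21%.

10.2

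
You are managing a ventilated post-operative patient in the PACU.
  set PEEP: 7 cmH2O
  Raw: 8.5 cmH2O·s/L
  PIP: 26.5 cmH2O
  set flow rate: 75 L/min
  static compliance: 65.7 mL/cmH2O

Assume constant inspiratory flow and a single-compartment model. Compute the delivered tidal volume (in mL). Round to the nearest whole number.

Flow: 75 L/min ÷ 60 = 1.25 L/s.
Equation of motion (constant flow): PIP = Vt/C + R·V̇ + PEEP.
Vt/C = PIP − R·V̇ − PEEP = 26.5 − 10.625 − 7 = 8.875 cmH2O.
Vt = C × 8.875 = 65.7 × 8.875 = 583.09 mL.

583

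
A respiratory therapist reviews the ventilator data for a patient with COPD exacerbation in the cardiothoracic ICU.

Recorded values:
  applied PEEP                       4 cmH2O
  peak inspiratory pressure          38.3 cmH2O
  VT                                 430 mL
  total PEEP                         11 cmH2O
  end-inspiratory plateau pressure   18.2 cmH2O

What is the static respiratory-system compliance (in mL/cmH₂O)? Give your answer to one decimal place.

59.7

End-expiratory occlusion gives total PEEP = 11 cmH2O (intrinsic PEEP = 11 − 4 = 7). Use total PEEP for the elastic gradient.
Cstat = Vt / (Pplat − PEEPtotal) = 430 / (18.2 − 11) = 430 / 7.2 = 59.722 mL/cmH2O.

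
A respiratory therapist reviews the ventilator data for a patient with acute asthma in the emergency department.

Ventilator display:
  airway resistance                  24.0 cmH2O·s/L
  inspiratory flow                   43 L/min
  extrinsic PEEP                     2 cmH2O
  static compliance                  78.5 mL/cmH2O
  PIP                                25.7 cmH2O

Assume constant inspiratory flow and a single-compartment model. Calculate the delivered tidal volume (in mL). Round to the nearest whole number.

Flow: 43 L/min ÷ 60 = 0.7167 L/s.
Equation of motion (constant flow): PIP = Vt/C + R·V̇ + PEEP.
Vt/C = PIP − R·V̇ − PEEP = 25.7 − 17.201 − 2 = 6.499 cmH2O.
Vt = C × 6.499 = 78.5 × 6.499 = 510.17 mL.

510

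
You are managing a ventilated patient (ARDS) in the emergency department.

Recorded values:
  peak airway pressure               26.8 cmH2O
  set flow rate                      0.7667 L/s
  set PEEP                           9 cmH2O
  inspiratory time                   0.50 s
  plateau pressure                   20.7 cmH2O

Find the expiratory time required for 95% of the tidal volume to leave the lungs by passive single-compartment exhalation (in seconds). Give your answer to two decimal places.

Vt = flow × Ti = 0.7667 L/s × 0.50 s × 1000 mL/L = 383.35 mL.
R = (PIP − Pplat)/V̇ = (26.8 − 20.7) / 0.7667 = 6.1/0.7667 = 7.956 cmH2O·s/L.
C = Vt/(Pplat − PEEP) = 383.35 / (20.7 − 9) = 383.35/11.7 = 32.765 mL/cmH2O.
τ = R × C = 7.956 × 0.03277 L/cmH2O = 0.2607 s.
t = −τ·ln(1 − 0.95) = −0.2607·ln(0.05) = 0.781 s.

0.78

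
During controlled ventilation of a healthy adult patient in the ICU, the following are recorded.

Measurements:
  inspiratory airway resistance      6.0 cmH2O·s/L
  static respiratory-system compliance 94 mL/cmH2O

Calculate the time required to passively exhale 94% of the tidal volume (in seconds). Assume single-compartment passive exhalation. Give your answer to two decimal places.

τ = R × C = 6.0 × 94 mL/cmH2O = 6.0 × 0.094 L/cmH2O = 0.564 s.
Exhaled fraction f = 1 − e^(−t/τ) → t = −τ·ln(1 − f) = −0.564·ln(0.06) = 1.587 s.

1.59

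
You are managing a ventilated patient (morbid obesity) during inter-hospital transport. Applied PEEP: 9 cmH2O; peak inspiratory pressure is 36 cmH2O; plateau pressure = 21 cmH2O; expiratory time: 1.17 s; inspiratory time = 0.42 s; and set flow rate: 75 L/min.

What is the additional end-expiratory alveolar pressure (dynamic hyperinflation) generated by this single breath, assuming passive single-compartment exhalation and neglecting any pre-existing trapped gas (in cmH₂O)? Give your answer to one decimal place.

Flow: 75 L/min ÷ 60 = 1.25 L/s.
Vt = flow × Ti = 1.25 L/s × 0.42 s × 1000 mL/L = 525.0 mL.
R = (PIP − Pplat)/V̇ = (36 − 21) / 1.25 = 15.0/1.25 = 12.0 cmH2O·s/L.
C = Vt/(Pplat − PEEP) = 525.0 / (21 − 9) = 525.0/12.0 = 43.75 mL/cmH2O.
τ = R × C = 12.0 × 0.04375 L/cmH2O = 0.525 s.
Fraction remaining = e^(−Te/τ) = e^(−1.17/0.525) = 0.1077; trapped volume = 525.0 × 0.1077 = 56.543 mL.
Additional alveolar pressure from trapping ≈ V_trapped / C = 56.543 / 43.75 = 1.292 cmH2O.

1.3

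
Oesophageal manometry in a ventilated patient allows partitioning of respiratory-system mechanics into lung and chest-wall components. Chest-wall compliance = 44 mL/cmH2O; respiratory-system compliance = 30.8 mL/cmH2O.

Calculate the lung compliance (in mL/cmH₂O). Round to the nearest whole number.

1/CL = 1/Crs − 1/Ccw.
1/CL = 1/30.8 − 1/44 = 0.00974.
CL = 102.67 mL/cmH2O.

103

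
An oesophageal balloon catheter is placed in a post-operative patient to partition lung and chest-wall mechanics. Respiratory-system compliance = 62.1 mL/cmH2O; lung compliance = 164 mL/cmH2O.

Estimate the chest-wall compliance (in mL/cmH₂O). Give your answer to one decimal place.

99.9

1/Ccw = 1/Crs − 1/CL.
1/Ccw = 1/62.1 − 1/164 = 0.01001.
Ccw = 99.9 mL/cmH2O.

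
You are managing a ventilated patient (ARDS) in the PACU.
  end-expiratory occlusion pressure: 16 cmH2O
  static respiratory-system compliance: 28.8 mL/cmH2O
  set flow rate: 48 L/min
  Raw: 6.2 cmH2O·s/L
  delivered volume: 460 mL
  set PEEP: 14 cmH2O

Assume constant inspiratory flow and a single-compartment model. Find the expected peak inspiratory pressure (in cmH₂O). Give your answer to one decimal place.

36.9

Flow: 48 L/min ÷ 60 = 0.8 L/s.
Total PEEP = 16 cmH2O (set 14 + intrinsic 2); this is the baseline alveolar pressure.
Equation of motion (constant flow): PIP = Vt/C + R·V̇ + PEEP.
PIP = 460/28.8 + 6.2×0.8 + 16 = 15.972 + 4.96 + 16 = 36.932 cmH2O.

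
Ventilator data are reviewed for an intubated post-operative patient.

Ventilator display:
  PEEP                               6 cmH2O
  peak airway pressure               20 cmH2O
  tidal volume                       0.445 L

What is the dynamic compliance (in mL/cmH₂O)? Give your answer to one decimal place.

31.8

Dynamic compliance = Vt / (PIP − PEEP) = 445 / (20 − 6) = 445 / 14.0 = 31.786 mL/cmH2O.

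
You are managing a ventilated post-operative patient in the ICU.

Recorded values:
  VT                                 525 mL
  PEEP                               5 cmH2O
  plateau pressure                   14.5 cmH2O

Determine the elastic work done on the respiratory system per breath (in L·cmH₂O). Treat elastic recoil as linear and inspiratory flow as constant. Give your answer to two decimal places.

2.49

Elastic work ≈ ½ × (Pplat − PEEP) × Vt = 0.5 × (14.5 − 5) × 0.525 L = 0.5 × 9.5 × 0.525 = 2.494 L·cmH2O.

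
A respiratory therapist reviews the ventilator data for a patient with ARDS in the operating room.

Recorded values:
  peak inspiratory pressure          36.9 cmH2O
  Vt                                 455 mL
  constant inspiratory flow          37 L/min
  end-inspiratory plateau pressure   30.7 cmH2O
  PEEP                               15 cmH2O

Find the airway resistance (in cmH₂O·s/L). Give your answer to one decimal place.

Flow: 37 L/min ÷ 60 = 0.6167 L/s.
Raw = (PIP − Pplat) / flow = (36.9 − 30.7) / 0.6167 = 6.2 / 0.6167 = 10.054 cmH2O·s/L.

10.1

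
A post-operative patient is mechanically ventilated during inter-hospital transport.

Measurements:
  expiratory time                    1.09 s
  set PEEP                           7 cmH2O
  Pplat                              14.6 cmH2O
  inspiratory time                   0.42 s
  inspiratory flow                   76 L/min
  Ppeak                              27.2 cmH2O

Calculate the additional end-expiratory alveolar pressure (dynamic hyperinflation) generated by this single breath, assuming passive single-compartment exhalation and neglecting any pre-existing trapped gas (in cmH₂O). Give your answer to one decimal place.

1.6

Flow: 76 L/min ÷ 60 = 1.2667 L/s.
Vt = flow × Ti = 1.2667 L/s × 0.42 s × 1000 mL/L = 532.01 mL.
R = (PIP − Pplat)/V̇ = (27.2 − 14.6) / 1.2667 = 12.6/1.2667 = 9.947 cmH2O·s/L.
C = Vt/(Pplat − PEEP) = 532.01 / (14.6 − 7) = 532.01/7.6 = 70.001 mL/cmH2O.
τ = R × C = 9.947 × 0.07 L/cmH2O = 0.6963 s.
Fraction remaining = e^(−Te/τ) = e^(−1.09/0.6963) = 0.209; trapped volume = 532.01 × 0.209 = 111.19 mL.
Additional alveolar pressure from trapping ≈ V_trapped / C = 111.19 / 70.001 = 1.588 cmH2O.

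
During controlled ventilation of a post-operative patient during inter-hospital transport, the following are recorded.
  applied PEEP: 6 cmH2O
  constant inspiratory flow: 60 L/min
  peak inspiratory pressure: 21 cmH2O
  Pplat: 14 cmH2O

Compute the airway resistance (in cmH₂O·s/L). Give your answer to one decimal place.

7.0

Flow: 60 L/min ÷ 60 = 1 L/s.
Raw = (PIP − Pplat) / flow = (21 − 14) / 1 = 7.0 / 1 = 7.0 cmH2O·s/L.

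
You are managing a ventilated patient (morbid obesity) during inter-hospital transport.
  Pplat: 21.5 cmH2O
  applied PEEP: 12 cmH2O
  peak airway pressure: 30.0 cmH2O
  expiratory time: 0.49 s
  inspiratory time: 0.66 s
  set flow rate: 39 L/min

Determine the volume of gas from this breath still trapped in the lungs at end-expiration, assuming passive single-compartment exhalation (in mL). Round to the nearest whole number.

187

Flow: 39 L/min ÷ 60 = 0.65 L/s.
Vt = flow × Ti = 0.65 L/s × 0.66 s × 1000 mL/L = 429.0 mL.
R = (PIP − Pplat)/V̇ = (30.0 − 21.5) / 0.65 = 8.5/0.65 = 13.077 cmH2O·s/L.
C = Vt/(Pplat − PEEP) = 429.0 / (21.5 − 12) = 429.0/9.5 = 45.158 mL/cmH2O.
τ = R × C = 13.077 × 0.04516 L/cmH2O = 0.5906 s.
Fraction remaining = e^(−Te/τ) = e^(−0.49/0.5906) = 0.4362.
Trapped volume = 429.0 × 0.4362 = 187.13 mL.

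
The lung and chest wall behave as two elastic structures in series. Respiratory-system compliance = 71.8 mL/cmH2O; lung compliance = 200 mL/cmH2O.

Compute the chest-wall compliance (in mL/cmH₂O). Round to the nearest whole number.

1/Ccw = 1/Crs − 1/CL.
1/Ccw = 1/71.8 − 1/200 = 0.008928.
Ccw = 112.01 mL/cmH2O.

112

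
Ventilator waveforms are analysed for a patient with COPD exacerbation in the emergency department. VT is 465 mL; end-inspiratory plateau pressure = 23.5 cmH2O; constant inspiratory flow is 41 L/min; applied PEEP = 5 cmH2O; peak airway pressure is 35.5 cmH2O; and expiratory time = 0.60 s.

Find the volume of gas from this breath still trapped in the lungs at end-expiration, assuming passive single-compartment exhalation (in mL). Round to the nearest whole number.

119

Flow: 41 L/min ÷ 60 = 0.6833 L/s.
R = (PIP − Pplat)/V̇ = (35.5 − 23.5) / 0.6833 = 12.0/0.6833 = 17.562 cmH2O·s/L.
C = Vt/(Pplat − PEEP) = 465.0 / (23.5 − 5) = 465.0/18.5 = 25.135 mL/cmH2O.
τ = R × C = 17.562 × 0.02514 L/cmH2O = 0.4415 s.
Fraction remaining = e^(−Te/τ) = e^(−0.60/0.4415) = 0.2569.
Trapped volume = 465.0 × 0.2569 = 119.46 mL.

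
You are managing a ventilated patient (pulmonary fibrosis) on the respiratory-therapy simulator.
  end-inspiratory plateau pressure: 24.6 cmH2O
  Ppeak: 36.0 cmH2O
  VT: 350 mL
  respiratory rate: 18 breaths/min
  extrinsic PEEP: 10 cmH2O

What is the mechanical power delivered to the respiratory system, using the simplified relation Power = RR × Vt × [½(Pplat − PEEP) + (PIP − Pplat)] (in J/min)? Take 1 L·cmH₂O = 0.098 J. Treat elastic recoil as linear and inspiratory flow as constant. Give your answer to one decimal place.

Per-breath work = Vt × [½(Pplat−PEEP) + (PIP−Pplat)] = 0.350 × [0.5×14.6 + 11.4] = 0.350 × 18.7 = 6.545 L·cmH2O.
Power = 18 × 6.545 = 117.81 L·cmH2O/min.
× 0.098 J/(L·cmH2O) → 11.545 J/min.

11.5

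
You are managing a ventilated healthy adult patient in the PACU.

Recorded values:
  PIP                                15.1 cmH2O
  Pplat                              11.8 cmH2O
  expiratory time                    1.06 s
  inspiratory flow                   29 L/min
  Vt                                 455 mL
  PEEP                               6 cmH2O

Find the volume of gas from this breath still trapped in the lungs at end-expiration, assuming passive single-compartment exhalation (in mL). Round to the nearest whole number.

Flow: 29 L/min ÷ 60 = 0.4833 L/s.
R = (PIP − Pplat)/V̇ = (15.1 − 11.8) / 0.4833 = 3.3/0.4833 = 6.828 cmH2O·s/L.
C = Vt/(Pplat − PEEP) = 455.0 / (11.8 − 6) = 455.0/5.8 = 78.448 mL/cmH2O.
τ = R × C = 6.828 × 0.07845 L/cmH2O = 0.5357 s.
Fraction remaining = e^(−Te/τ) = e^(−1.06/0.5357) = 0.1382.
Trapped volume = 455.0 × 0.1382 = 62.881 mL.

63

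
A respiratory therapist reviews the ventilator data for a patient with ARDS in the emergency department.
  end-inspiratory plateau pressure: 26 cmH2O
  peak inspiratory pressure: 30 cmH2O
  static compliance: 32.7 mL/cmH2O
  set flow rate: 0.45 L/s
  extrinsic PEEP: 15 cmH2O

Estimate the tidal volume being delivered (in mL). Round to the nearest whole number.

360

Vt = Cstat × (Pplat − PEEP) = 32.7 × (26 − 15) = 32.7 × 11.0 = 359.7 mL.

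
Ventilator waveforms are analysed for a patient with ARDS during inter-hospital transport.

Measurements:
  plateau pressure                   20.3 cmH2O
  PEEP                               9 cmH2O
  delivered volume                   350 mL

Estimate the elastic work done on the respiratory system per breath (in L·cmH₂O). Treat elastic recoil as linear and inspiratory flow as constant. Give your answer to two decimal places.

1.98

Elastic work ≈ ½ × (Pplat − PEEP) × Vt = 0.5 × (20.3 − 9) × 0.350 L = 0.5 × 11.3 × 0.350 = 1.978 L·cmH2O.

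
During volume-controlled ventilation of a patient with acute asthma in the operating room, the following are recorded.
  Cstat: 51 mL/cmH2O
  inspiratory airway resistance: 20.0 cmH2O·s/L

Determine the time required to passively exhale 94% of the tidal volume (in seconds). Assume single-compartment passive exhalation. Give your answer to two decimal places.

2.87

τ = R × C = 20.0 × 51 mL/cmH2O = 20.0 × 0.051 L/cmH2O = 1.02 s.
Exhaled fraction f = 1 − e^(−t/τ) → t = −τ·ln(1 − f) = −1.02·ln(0.06) = 2.87 s.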